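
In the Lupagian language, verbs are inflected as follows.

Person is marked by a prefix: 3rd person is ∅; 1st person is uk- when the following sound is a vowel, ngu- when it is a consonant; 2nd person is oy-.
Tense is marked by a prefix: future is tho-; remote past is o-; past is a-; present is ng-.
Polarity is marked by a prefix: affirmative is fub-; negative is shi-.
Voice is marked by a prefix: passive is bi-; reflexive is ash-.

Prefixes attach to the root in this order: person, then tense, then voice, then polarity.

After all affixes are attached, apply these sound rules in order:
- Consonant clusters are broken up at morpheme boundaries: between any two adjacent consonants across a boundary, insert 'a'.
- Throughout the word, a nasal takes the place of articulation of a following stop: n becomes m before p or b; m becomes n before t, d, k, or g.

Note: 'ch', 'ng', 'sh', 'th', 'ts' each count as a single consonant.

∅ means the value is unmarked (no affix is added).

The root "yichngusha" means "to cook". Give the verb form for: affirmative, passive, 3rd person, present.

fubabingayichngusha

person = 3rd person: zero marking, form stays yichngusha.
Attach tense present ng- → ngyichngusha.
Attach voice passive bi- → bingyichngusha.
Attach polarity affirmative fub- → fubbingyichngusha.
Apply epenthesis: fubbingyichngusha → fubabingayichngusha.
Nasal assimilation: no change.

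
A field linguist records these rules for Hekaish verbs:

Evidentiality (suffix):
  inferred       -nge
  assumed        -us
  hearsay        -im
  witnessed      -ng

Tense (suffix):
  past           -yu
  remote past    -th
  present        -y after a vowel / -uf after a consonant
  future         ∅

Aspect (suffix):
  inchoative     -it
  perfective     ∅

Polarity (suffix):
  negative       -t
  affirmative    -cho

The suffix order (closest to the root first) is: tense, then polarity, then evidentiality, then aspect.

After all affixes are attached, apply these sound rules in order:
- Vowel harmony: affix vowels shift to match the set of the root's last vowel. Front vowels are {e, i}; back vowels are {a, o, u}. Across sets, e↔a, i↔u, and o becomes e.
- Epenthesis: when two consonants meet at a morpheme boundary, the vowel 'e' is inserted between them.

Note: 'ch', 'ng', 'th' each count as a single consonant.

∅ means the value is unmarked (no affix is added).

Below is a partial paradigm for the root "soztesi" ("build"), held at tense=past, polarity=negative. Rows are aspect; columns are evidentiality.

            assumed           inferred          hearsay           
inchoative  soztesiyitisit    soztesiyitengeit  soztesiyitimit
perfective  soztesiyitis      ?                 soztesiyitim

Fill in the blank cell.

Attach tense past -yu → soztesiyu.
Attach polarity negative -t → soztesiyut.
Attach evidentiality inferred -nge → soztesiyutnge.
aspect = perfective: zero marking, form stays soztesiyutnge.
Apply vowel harmony: soztesiyutnge → soztesiyitnge.
Apply epenthesis: soztesiyitnge → soztesiyitenge.

soztesiyitenge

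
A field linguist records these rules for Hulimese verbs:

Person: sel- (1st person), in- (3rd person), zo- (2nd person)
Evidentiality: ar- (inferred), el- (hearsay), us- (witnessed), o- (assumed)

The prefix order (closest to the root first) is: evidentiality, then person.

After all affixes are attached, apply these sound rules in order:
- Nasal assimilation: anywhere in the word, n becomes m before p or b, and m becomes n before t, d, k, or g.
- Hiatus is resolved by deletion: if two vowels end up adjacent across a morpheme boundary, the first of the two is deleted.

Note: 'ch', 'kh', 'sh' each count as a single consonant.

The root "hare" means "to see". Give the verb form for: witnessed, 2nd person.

zushare

Attach evidentiality witnessed us- → ushare.
Attach person 2nd person zo- → zoushare.
Nasal assimilation: no change.
Apply vowel deletion: zoushare → zushare.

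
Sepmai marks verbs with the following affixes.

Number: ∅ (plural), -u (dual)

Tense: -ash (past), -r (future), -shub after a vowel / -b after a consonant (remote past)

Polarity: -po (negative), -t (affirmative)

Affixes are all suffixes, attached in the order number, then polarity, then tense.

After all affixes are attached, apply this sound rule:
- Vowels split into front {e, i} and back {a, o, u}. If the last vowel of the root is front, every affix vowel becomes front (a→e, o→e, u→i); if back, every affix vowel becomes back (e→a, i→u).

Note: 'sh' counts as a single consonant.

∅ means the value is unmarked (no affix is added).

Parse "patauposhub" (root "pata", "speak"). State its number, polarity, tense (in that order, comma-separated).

Segment: pata-u-po-shub.
number: -u → dual.
polarity: -po → negative.
tense: -shub/b → remote past.

dual, negative, remote past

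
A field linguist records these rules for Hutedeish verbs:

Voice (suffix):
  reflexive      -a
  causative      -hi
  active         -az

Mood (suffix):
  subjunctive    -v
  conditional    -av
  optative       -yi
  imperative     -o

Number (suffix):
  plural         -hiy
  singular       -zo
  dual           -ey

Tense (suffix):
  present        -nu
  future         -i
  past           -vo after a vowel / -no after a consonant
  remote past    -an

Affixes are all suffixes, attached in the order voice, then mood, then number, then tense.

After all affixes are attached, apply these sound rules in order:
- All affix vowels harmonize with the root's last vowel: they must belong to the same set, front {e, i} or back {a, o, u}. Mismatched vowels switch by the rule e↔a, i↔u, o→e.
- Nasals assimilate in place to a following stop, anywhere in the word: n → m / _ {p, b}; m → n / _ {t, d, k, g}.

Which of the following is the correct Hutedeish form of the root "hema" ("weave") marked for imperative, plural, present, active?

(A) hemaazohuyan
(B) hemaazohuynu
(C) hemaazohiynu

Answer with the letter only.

Attach voice active -az → hemaaz.
Attach mood imperative -o → hemaazo.
Attach number plural -hiy → hemaazohiy.
Attach tense present -nu → hemaazohiynu.
Apply vowel harmony: hemaazohiynu → hemaazohuynu.
Nasal assimilation: no change.
So the correct form is hemaazohuynu, option (B).
(C) hemaazohiynu is wrong: it fails to apply the sound rule(s).
(A) hemaazohuyan is wrong: it uses remote past instead of present for tense.

B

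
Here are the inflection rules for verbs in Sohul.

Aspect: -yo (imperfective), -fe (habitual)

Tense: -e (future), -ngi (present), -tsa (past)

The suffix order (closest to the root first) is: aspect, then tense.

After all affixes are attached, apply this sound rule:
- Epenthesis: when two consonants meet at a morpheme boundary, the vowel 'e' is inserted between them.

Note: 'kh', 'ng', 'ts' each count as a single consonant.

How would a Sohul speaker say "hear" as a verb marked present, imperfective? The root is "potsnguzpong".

Attach aspect imperfective -yo → potsnguzpongyo.
Attach tense present -ngi → potsnguzpongyongi.
Apply epenthesis: potsnguzpongyongi → potsnguzpongeyongi.

potsnguzpongeyongi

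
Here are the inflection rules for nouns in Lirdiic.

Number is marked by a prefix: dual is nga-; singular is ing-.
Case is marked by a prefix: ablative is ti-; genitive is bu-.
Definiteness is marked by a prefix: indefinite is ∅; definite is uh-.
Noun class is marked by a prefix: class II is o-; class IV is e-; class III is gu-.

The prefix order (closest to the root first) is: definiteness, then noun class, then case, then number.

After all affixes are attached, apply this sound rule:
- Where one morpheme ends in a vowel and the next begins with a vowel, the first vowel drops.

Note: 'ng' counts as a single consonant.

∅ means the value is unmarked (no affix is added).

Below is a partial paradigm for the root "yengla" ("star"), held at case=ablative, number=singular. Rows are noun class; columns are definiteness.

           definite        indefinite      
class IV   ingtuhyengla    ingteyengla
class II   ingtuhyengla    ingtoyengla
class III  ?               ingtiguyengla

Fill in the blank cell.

ingtiguhyengla

Attach definiteness definite uh- → uhyengla.
Attach noun class class III gu- → guuhyengla.
Attach case ablative ti- → tiguuhyengla.
Attach number singular ing- → ingtiguuhyengla.
Apply vowel deletion: ingtiguuhyengla → ingtiguhyengla.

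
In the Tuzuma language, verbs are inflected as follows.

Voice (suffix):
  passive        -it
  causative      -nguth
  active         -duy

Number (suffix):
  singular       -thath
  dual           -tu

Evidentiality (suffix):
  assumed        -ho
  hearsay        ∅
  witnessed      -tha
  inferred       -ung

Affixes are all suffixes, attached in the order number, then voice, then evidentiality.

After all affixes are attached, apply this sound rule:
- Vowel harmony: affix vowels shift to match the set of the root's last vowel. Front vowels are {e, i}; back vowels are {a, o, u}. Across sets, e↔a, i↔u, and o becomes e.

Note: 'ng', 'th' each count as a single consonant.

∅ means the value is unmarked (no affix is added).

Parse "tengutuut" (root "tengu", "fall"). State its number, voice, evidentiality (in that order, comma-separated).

Segment: tengu-tu-it.
number: -tu → dual.
voice: -it → passive.
evidentiality: ∅ → hearsay.

dual, passive, hearsay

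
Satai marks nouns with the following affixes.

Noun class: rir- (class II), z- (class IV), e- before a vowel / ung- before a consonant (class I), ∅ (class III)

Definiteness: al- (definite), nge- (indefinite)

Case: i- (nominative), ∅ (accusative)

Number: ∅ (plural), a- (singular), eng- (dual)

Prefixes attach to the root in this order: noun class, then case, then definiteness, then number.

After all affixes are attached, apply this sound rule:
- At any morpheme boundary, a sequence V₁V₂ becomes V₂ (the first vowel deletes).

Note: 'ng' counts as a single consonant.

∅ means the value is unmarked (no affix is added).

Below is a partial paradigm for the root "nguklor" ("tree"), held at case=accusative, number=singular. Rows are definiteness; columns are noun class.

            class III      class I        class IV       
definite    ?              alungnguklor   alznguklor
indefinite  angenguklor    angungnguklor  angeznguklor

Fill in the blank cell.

alnguklor

noun class = class III: zero marking, form stays nguklor.
case = accusative: zero marking, form stays nguklor.
Attach definiteness definite al- → alnguklor.
Attach number singular a- → aalnguklor.
Apply vowel deletion: aalnguklor → alnguklor.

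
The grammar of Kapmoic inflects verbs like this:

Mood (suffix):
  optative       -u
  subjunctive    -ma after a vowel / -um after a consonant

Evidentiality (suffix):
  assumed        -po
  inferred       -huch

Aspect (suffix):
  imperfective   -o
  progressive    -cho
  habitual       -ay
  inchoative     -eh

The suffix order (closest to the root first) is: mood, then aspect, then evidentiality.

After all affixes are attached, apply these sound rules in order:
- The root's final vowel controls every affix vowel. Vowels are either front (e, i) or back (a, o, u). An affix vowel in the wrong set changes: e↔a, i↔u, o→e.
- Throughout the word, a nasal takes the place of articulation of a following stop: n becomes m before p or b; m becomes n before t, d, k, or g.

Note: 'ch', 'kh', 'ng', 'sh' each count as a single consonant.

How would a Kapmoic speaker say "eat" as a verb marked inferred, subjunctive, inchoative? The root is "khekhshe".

Attach mood subjunctive -ma (after vowel 'e') → khekhshema.
Attach aspect inchoative -eh → khekhshemaeh.
Attach evidentiality inferred -huch → khekhshemaehhuch.
Apply vowel harmony: khekhshemaehhuch → khekhshemeehhich.
Nasal assimilation: no change.

khekhshemeehhich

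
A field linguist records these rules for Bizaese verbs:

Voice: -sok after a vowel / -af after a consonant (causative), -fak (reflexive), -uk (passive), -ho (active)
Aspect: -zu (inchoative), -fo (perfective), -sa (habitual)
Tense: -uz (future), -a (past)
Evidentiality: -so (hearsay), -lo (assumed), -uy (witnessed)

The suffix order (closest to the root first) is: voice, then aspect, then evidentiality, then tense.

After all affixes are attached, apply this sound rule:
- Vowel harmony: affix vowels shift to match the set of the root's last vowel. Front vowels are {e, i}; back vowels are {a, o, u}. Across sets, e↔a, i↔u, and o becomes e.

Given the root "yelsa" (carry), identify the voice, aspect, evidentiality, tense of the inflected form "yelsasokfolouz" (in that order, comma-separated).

causative, perfective, assumed, future

Segment: yelsa-sok-fo-lo-uz.
voice: -sok/af → causative.
aspect: -fo → perfective.
evidentiality: -lo → assumed.
tense: -uz → future.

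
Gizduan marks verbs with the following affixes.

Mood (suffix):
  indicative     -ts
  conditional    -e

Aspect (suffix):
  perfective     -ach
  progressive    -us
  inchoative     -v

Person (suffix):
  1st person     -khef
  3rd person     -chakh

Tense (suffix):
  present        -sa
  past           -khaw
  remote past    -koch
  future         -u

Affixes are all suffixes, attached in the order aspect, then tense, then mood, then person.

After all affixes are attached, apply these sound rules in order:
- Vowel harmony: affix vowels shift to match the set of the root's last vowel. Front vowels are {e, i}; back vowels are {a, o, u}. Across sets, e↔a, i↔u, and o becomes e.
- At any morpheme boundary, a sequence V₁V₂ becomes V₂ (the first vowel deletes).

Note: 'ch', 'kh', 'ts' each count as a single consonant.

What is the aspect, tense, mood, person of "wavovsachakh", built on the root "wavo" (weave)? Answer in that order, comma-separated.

Segment: wavo-v-sa-e-chakh.
aspect: -v → inchoative.
tense: -sa → present.
mood: -e → conditional.
person: -chakh → 3rd person.

inchoative, present, conditional, 3rd person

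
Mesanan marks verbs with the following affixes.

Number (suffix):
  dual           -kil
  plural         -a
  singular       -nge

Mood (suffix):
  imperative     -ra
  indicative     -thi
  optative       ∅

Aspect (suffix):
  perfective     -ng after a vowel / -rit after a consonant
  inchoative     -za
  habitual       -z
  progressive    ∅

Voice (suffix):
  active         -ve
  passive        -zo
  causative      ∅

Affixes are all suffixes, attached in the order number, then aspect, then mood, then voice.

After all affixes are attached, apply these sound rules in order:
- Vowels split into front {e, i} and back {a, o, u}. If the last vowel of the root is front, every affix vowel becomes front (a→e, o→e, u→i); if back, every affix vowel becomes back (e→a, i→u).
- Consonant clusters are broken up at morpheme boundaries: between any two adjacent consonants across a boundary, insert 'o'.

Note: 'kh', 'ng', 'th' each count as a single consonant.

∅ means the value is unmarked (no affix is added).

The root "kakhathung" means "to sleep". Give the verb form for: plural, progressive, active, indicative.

kakhathungathuva

Attach number plural -a → kakhathunga.
aspect = progressive: zero marking, form stays kakhathunga.
Attach mood indicative -thi → kakhathungathi.
Attach voice active -ve → kakhathungathive.
Apply vowel harmony: kakhathungathive → kakhathungathuva.
Epenthesis: no change.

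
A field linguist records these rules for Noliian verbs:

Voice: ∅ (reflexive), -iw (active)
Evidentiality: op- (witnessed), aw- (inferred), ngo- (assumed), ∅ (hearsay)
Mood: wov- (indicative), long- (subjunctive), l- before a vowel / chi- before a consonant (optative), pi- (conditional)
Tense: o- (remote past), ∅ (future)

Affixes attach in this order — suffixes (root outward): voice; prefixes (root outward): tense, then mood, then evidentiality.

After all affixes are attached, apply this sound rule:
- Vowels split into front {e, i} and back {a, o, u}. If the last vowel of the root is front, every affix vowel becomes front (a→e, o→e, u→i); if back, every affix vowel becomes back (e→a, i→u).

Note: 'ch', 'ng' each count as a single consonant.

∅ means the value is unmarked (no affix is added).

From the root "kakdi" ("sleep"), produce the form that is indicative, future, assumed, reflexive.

ngewevkakdi

tense = future: zero marking, form stays kakdi.
Attach mood indicative wov- → wovkakdi.
voice = reflexive: zero marking, form stays wovkakdi.
Attach evidentiality assumed ngo- → ngowovkakdi.
Apply vowel harmony: ngowovkakdi → ngewevkakdi.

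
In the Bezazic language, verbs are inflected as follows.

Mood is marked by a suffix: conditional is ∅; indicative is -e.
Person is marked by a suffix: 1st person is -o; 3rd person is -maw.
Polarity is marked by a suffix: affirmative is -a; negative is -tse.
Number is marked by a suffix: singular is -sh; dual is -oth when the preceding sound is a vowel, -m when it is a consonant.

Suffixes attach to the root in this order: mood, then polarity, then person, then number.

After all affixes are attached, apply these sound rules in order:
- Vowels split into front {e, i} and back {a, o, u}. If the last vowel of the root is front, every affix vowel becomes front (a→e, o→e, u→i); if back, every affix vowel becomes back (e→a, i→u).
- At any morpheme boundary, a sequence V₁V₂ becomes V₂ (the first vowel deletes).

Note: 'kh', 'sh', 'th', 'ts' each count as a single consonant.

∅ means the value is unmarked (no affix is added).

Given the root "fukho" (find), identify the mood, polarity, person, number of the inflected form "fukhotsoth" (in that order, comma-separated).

conditional, negative, 1st person, dual

Segment: fukho-tse-o-oth.
mood: ∅ → conditional.
polarity: -tse → negative.
person: -o → 1st person.
number: -oth/m → dual.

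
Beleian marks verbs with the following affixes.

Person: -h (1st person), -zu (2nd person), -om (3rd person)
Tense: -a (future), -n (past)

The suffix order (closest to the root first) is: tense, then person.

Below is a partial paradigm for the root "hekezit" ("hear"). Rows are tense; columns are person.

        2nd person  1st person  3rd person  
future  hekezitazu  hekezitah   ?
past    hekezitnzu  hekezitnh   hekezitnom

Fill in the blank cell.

Attach tense future -a → hekezita.
Attach person 3rd person -om → hekezitaom.

hekezitaom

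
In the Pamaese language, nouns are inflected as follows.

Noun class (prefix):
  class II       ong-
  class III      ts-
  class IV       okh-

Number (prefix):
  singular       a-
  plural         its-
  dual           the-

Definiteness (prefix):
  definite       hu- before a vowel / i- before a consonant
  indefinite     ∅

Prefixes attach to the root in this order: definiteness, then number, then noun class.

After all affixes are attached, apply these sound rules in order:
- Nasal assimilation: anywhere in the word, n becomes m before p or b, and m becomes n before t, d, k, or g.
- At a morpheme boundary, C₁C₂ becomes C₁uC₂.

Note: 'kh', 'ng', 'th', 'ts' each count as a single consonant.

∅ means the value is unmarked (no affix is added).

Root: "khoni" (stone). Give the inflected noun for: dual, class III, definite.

tsutheikhoni

Attach definiteness definite i- (before consonant 'kh') → ikhoni.
Attach number dual the- → theikhoni.
Attach noun class class III ts- → tstheikhoni.
Nasal assimilation: no change.
Apply epenthesis: tstheikhoni → tsutheikhoni.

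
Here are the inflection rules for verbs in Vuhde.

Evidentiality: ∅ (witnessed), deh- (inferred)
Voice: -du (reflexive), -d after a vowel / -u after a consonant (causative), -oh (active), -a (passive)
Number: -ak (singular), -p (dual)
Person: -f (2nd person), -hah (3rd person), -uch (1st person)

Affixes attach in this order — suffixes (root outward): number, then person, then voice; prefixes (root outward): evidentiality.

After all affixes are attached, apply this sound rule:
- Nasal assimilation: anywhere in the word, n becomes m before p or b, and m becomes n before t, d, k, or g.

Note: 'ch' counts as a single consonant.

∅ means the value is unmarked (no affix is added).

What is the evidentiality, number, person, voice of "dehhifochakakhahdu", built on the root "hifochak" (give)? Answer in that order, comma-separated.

Segment: deh-hifochak-ak-hah-du.
evidentiality: deh- → inferred.
number: -ak → singular.
person: -hah → 3rd person.
voice: -du → reflexive.

inferred, singular, 3rd person, reflexive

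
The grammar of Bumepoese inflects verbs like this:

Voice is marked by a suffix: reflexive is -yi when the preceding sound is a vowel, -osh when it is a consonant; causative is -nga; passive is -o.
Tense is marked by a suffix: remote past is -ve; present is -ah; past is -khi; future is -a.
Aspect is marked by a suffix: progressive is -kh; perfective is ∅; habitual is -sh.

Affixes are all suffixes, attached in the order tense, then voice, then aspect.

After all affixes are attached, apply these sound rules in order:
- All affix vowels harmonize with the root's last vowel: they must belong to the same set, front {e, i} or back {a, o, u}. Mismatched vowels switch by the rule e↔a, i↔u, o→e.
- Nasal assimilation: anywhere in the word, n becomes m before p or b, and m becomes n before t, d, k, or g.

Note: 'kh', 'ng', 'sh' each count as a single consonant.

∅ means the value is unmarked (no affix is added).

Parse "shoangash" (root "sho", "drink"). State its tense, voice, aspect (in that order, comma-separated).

Segment: sho-a-nga-sh.
tense: -a → future.
voice: -nga → causative.
aspect: -sh → habitual.

future, causative, habitual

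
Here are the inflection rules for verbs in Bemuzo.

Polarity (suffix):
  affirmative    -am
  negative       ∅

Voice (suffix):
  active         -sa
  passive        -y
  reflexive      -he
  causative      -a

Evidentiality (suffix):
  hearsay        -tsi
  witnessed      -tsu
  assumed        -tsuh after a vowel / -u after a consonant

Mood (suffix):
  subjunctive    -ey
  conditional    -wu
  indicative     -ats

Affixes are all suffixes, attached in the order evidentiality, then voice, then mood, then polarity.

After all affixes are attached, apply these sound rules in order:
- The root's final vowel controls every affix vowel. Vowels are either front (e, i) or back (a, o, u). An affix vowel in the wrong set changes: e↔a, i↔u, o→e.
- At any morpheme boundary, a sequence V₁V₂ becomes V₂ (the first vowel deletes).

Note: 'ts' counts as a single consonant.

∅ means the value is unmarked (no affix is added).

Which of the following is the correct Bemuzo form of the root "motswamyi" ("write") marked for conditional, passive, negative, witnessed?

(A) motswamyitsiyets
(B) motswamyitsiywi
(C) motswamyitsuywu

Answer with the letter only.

B

Attach evidentiality witnessed -tsu → motswamyitsu.
Attach voice passive -y → motswamyitsuy.
Attach mood conditional -wu → motswamyitsuywu.
polarity = negative: zero marking, form stays motswamyitsuywu.
Apply vowel harmony: motswamyitsuywu → motswamyitsiywi.
Vowel deletion: no change.
So the correct form is motswamyitsiywi, option (B).
(A) motswamyitsiyets is wrong: it uses indicative instead of conditional for mood.
(C) motswamyitsuywu is wrong: it fails to apply the sound rule(s).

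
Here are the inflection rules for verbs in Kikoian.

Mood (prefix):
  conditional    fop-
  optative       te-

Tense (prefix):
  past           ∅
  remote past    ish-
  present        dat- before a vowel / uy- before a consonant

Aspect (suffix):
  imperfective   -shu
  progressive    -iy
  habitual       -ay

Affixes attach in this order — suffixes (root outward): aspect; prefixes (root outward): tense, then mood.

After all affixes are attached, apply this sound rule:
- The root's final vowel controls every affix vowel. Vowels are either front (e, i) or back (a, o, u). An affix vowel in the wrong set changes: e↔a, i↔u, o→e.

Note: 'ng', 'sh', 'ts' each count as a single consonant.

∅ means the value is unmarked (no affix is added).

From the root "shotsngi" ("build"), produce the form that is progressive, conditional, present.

fepiyshotsngiiy

Attach tense present uy- (before consonant 'sh') → uyshotsngi.
Attach aspect progressive -iy → uyshotsngiiy.
Attach mood conditional fop- → fopuyshotsngiiy.
Apply vowel harmony: fopuyshotsngiiy → fepiyshotsngiiy.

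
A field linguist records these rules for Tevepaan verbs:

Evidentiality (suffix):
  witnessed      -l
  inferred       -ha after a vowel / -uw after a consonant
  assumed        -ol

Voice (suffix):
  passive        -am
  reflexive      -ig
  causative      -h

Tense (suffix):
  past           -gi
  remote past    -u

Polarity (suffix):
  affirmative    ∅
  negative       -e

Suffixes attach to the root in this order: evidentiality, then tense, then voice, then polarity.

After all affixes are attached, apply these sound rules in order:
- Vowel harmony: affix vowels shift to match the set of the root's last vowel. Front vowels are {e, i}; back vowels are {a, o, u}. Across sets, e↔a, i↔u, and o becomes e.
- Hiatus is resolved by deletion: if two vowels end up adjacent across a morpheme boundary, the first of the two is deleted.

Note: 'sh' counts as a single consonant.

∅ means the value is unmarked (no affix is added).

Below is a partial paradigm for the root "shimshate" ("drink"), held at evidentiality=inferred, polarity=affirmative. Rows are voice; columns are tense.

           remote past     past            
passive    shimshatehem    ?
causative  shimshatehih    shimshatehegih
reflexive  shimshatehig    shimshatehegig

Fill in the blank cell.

shimshatehegem

Attach evidentiality inferred -ha (after vowel 'e') → shimshateha.
Attach tense past -gi → shimshatehagi.
Attach voice passive -am → shimshatehagiam.
polarity = affirmative: zero marking, form stays shimshatehagiam.
Apply vowel harmony: shimshatehagiam → shimshatehegiem.
Apply vowel deletion: shimshatehegiem → shimshatehegem.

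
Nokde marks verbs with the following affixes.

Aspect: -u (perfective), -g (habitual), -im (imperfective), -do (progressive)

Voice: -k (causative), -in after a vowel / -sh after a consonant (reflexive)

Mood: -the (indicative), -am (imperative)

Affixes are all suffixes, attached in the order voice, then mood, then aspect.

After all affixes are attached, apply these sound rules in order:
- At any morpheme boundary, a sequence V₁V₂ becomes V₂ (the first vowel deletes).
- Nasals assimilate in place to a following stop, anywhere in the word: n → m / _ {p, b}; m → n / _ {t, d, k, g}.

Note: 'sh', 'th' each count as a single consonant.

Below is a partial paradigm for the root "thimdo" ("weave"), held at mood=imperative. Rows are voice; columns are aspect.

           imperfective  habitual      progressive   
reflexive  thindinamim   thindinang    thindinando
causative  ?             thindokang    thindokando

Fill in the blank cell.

Attach voice causative -k → thimdok.
Attach mood imperative -am → thimdokam.
Attach aspect imperfective -im → thimdokamim.
Vowel deletion: no change.
Apply nasal assimilation: thimdokamim → thindokamim.

thindokamim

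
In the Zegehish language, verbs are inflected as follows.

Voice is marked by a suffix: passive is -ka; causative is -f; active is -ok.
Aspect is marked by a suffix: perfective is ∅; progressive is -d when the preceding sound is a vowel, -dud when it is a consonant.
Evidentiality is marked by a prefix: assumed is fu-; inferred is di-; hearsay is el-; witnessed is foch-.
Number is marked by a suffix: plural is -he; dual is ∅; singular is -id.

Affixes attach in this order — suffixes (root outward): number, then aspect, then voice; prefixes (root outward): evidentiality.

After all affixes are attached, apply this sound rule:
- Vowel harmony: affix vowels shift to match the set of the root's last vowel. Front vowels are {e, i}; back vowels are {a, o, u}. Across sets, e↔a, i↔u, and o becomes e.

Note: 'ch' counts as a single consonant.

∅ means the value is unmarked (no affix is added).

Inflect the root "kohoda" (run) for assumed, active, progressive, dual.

fukohodadok

number = dual: zero marking, form stays kohoda.
Attach evidentiality assumed fu- → fukohoda.
Attach aspect progressive -d (after vowel 'a') → fukohodad.
Attach voice active -ok → fukohodadok.
Vowel harmony: no change.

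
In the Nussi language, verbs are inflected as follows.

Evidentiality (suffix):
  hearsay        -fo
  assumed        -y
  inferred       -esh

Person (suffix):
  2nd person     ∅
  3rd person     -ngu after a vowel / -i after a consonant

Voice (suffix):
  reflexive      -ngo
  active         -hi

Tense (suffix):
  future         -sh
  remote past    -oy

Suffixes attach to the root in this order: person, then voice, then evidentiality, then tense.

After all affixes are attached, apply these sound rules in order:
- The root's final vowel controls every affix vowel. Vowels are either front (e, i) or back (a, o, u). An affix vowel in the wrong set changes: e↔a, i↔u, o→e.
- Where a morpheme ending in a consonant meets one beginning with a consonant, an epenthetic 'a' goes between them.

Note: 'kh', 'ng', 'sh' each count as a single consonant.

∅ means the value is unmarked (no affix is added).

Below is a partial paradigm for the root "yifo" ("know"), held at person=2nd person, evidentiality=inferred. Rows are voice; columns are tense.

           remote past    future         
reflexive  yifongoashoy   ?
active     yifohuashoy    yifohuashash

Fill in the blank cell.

yifongoashash

person = 2nd person: zero marking, form stays yifo.
Attach voice reflexive -ngo → yifongo.
Attach evidentiality inferred -esh → yifongoesh.
Attach tense future -sh → yifongoeshsh.
Apply vowel harmony: yifongoeshsh → yifongoashsh.
Apply epenthesis: yifongoashsh → yifongoashash.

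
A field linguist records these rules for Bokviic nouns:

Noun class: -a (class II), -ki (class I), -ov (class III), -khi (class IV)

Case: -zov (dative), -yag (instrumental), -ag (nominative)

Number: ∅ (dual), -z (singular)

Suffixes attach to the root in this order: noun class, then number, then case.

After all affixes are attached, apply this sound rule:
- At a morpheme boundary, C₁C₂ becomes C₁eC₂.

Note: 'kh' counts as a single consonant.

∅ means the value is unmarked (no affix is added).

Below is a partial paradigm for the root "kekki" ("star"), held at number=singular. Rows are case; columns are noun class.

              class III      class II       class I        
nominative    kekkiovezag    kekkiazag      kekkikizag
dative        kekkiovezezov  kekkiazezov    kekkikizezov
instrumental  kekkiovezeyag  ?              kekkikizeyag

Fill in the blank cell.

Attach noun class class II -a → kekkia.
Attach number singular -z → kekkiaz.
Attach case instrumental -yag → kekkiazyag.
Apply epenthesis: kekkiazyag → kekkiazeyag.

kekkiazeyag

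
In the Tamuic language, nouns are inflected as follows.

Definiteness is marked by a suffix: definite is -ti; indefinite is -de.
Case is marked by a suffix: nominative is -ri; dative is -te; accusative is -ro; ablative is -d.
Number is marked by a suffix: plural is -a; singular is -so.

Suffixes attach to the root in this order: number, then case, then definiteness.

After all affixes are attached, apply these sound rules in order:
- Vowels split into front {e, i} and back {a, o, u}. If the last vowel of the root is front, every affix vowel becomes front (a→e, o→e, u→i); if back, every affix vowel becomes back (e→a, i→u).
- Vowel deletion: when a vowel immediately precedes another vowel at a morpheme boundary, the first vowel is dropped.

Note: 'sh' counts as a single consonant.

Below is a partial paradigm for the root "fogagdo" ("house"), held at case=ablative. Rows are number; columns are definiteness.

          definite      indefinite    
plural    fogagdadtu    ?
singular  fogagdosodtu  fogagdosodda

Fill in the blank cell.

fogagdadda

Attach number plural -a → fogagdoa.
Attach case ablative -d → fogagdoad.
Attach definiteness indefinite -de → fogagdoadde.
Apply vowel harmony: fogagdoadde → fogagdoadda.
Apply vowel deletion: fogagdoadda → fogagdadda.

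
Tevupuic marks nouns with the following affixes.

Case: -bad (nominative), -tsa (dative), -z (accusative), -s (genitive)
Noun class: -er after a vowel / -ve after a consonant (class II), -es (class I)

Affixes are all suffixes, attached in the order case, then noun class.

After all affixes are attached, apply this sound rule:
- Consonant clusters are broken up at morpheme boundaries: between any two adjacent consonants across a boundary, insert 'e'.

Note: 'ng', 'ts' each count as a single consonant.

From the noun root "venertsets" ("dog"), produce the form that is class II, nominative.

Attach case nominative -bad → venertsetsbad.
Attach noun class class II -ve (after consonant 'd') → venertsetsbadve.
Apply epenthesis: venertsetsbadve → venertsetsebadeve.

venertsetsebadeve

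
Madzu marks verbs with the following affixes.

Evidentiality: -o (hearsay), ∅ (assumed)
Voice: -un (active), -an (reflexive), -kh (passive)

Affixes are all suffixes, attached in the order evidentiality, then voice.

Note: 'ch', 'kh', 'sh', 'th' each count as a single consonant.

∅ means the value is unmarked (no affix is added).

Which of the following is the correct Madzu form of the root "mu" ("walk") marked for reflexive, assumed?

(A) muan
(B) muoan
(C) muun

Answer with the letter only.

A

evidentiality = assumed: zero marking, form stays mu.
Attach voice reflexive -an → muan.
So the correct form is muan, option (A).
(B) muoan is wrong: it uses hearsay instead of assumed for evidentiality.
(C) muun is wrong: it uses active instead of reflexive for voice.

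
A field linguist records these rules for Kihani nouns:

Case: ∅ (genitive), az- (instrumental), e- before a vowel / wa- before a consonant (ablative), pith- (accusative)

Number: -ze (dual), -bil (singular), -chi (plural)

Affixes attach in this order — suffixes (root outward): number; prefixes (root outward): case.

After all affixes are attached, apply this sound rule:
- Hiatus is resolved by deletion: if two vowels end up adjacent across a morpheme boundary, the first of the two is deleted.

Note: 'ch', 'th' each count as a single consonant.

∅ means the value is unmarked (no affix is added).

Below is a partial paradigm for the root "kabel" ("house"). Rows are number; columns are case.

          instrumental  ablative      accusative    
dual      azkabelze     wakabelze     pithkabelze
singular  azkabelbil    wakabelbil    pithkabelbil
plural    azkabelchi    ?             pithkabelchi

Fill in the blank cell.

Attach number plural -chi → kabelchi.
Attach case ablative wa- (before consonant 'k') → wakabelchi.
Vowel deletion: no change.

wakabelchi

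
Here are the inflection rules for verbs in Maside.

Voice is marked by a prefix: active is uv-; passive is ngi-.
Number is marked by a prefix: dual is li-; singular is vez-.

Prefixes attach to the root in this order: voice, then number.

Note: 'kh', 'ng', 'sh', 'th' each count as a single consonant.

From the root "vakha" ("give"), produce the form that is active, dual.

Attach voice active uv- → uvvakha.
Attach number dual li- → liuvvakha.

liuvvakha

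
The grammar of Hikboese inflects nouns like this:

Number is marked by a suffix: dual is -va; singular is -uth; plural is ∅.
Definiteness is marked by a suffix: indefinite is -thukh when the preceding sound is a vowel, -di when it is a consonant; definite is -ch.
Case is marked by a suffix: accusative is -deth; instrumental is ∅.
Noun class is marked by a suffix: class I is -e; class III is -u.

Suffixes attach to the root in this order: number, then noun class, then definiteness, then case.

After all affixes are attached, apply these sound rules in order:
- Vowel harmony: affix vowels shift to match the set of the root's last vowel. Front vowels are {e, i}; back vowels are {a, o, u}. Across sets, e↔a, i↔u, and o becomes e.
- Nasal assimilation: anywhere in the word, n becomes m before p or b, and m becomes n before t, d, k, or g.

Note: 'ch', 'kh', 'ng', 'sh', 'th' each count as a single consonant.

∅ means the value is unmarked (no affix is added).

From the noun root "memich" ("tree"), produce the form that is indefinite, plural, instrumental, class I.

memichethikh

number = plural: zero marking, form stays memich.
Attach noun class class I -e → memiche.
Attach definiteness indefinite -thukh (after vowel 'e') → memichethukh.
case = instrumental: zero marking, form stays memichethukh.
Apply vowel harmony: memichethukh → memichethikh.
Nasal assimilation: no change.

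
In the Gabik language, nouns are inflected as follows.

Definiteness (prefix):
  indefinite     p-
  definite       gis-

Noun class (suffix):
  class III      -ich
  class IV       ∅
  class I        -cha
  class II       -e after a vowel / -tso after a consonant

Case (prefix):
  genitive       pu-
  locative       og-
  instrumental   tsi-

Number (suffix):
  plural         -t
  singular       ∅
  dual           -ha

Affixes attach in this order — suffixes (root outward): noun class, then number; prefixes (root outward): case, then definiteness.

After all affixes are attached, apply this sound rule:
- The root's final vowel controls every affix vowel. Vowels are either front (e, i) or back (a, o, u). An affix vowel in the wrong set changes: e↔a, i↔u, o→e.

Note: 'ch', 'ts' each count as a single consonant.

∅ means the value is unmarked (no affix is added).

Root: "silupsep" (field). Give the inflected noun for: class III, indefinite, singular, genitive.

ppisilupsepich

Attach case genitive pu- → pusilupsep.
Attach noun class class III -ich → pusilupsepich.
number = singular: zero marking, form stays pusilupsepich.
Attach definiteness indefinite p- → ppusilupsepich.
Apply vowel harmony: ppusilupsepich → ppisilupsepich.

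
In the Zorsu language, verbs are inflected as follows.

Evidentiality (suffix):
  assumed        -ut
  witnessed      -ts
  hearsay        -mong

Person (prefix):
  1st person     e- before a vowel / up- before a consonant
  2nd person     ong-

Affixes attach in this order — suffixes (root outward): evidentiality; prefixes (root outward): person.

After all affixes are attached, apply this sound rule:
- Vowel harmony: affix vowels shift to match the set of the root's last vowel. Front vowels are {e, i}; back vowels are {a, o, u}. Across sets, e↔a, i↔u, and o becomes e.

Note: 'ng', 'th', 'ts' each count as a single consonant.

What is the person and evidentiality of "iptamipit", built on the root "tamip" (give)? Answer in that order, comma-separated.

Segment: up-tamip-ut.
person: e/up- → 1st person.
evidentiality: -ut → assumed.

1st person, assumed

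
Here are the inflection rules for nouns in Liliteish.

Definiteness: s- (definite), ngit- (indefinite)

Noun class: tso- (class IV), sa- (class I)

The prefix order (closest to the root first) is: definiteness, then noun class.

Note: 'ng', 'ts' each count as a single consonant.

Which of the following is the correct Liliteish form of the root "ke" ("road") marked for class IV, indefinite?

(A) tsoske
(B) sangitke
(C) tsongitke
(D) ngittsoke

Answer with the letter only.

C

Attach definiteness indefinite ngit- → ngitke.
Attach noun class class IV tso- → tsongitke.
So the correct form is tsongitke, option (C).
(D) ngittsoke is wrong: it has the affixes in the wrong order.
(A) tsoske is wrong: it uses definite instead of indefinite for definiteness.
(B) sangitke is wrong: it uses class I instead of class IV for noun class.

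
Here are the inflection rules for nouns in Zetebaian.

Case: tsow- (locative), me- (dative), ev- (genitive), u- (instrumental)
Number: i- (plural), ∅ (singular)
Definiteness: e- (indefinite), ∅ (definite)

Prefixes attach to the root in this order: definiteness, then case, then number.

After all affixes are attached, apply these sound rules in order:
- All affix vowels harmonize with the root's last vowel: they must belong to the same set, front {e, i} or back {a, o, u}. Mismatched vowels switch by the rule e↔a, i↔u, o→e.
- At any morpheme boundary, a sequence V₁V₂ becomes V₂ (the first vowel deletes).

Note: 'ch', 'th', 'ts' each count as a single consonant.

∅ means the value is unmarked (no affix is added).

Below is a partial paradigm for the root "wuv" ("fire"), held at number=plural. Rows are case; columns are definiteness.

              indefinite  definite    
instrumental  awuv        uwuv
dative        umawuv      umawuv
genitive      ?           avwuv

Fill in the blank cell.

Attach definiteness indefinite e- → ewuv.
Attach case genitive ev- → evewuv.
Attach number plural i- → ievewuv.
Apply vowel harmony: ievewuv → uavawuv.
Apply vowel deletion: uavawuv → avawuv.

avawuv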